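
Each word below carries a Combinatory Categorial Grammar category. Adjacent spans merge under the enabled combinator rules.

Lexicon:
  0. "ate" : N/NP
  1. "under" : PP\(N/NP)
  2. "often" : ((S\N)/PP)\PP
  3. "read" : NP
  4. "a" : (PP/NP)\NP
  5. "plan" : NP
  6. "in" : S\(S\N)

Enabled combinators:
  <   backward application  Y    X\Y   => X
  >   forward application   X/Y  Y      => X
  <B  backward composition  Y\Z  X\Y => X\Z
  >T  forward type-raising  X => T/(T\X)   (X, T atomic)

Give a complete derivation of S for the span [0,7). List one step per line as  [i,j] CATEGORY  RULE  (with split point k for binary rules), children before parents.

[0,7] S   <
  [0,6] S\N   >
    [0,3] (S\N)/PP   <
      [0,2] PP   <
        [0,1] "ate" : N/NP
        [1,2] "under" : PP\(N/NP)
      [2,3] "often" : ((S\N)/PP)\PP
    [3,6] PP   >
      [3,5] PP/NP   <
        [3,4] "read" : NP
        [4,5] "a" : (PP/NP)\NP
      [5,6] "plan" : NP
  [6,7] "in" : S\(S\N)

[0,1] N/NP  lex  "ate"
[1,2] PP\(N/NP)  lex  "under"
[0,2] PP  <  k=1
[2,3] ((S\N)/PP)\PP  lex  "often"
[0,3] (S\N)/PP  <  k=2
[3,4] NP  lex  "read"
[4,5] (PP/NP)\NP  lex  "a"
[3,5] PP/NP  <  k=4
[5,6] NP  lex  "plan"
[3,6] PP  >  k=5
[0,6] S\N  >  k=3
[6,7] S\(S\N)  lex  "in"
[0,7] S  <  k=6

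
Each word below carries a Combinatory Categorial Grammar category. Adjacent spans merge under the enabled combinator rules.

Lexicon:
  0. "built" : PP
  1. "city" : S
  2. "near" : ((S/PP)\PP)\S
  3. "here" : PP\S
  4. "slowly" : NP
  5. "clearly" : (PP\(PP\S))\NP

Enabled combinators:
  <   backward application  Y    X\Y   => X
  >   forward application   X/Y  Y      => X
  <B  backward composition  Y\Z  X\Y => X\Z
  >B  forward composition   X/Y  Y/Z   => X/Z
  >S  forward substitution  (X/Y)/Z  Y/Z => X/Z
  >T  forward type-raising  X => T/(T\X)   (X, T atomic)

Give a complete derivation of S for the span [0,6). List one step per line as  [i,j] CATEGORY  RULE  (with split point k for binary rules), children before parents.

[0,6] S   >
  [0,3] S/PP   <
    [0,1] "built" : PP
    [1,3] (S/PP)\PP   <
      [1,2] "city" : S
      [2,3] "near" : ((S/PP)\PP)\S
  [3,6] PP   <
    [3,4] "here" : PP\S
    [4,6] PP\(PP\S)   <
      [4,5] "slowly" : NP
      [5,6] "clearly" : (PP\(PP\S))\NP

[0,1] PP  lex  "built"
[1,2] S  lex  "city"
[2,3] ((S/PP)\PP)\S  lex  "near"
[1,3] (S/PP)\PP  <  k=2
[0,3] S/PP  <  k=1
[3,4] PP\S  lex  "here"
[4,5] NP  lex  "slowly"
[5,6] (PP\(PP\S))\NP  lex  "clearly"
[4,6] PP\(PP\S)  <  k=5
[3,6] PP  <  k=4
[0,6] S  >  k=3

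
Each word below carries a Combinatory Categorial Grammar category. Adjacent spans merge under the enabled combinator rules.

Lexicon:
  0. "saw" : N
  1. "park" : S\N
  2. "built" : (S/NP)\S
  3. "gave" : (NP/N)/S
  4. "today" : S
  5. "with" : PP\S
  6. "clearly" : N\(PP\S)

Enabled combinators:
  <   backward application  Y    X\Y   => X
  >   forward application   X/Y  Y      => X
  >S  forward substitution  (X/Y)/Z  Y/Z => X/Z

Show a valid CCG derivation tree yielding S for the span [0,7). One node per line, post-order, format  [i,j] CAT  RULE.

[0,1] N  lex  "saw"
[1,2] S\N  lex  "park"
[0,2] S  <  k=1
[2,3] (S/NP)\S  lex  "built"
[0,3] S/NP  <  k=2
[3,4] (NP/N)/S  lex  "gave"
[4,5] S  lex  "today"
[3,5] NP/N  >  k=4
[5,6] PP\S  lex  "with"
[6,7] N\(PP\S)  lex  "clearly"
[5,7] N  <  k=6
[3,7] NP  >  k=5
[0,7] S  >  k=3

[0,7] S   >
  [0,3] S/NP   <
    [0,2] S   <
      [0,1] "saw" : N
      [1,2] "park" : S\N
    [2,3] "built" : (S/NP)\S
  [3,7] NP   >
    [3,5] NP/N   >
      [3,4] "gave" : (NP/N)/S
      [4,5] "today" : S
    [5,7] N   <
      [5,6] "with" : PP\S
      [6,7] "clearly" : N\(PP\S)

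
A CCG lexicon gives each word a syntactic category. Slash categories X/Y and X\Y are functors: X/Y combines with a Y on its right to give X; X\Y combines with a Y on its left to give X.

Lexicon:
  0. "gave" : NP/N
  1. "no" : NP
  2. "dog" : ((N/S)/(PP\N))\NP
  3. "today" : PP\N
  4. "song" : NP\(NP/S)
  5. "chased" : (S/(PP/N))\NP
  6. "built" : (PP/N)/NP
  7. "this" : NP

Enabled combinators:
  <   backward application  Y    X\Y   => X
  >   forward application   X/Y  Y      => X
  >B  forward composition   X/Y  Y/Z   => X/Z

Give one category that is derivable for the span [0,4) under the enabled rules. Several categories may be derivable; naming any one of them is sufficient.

NP/S

[0,8] S   >
  [0,7] S/NP   >B
    [0,6] S/(PP/N)   <
      [0,5] NP   <
        [0,4] NP/S   >B
          [0,1] "gave" : NP/N
          [1,4] N/S   >
            [1,3] (N/S)/(PP\N)   <
              [1,2] "no" : NP
              [2,3] "dog" : ((N/S)/(PP\N))\NP
            [3,4] "today" : PP\N
        [4,5] "song" : NP\(NP/S)
      [5,6] "chased" : (S/(PP/N))\NP
    [6,7] "built" : (PP/N)/NP
  [7,8] "this" : NP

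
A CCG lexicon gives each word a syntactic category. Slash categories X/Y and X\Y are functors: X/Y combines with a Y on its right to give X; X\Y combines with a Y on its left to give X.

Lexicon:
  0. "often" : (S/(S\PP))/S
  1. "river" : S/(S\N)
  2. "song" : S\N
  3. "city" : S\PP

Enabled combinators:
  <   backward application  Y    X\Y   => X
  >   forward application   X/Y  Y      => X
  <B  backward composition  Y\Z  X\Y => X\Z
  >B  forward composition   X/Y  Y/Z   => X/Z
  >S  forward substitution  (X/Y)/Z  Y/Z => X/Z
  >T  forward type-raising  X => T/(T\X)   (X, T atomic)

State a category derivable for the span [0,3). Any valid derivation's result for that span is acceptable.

S/(S\PP)

[0,4] S   >
  [0,3] S/(S\PP)   >
    [0,1] "often" : (S/(S\PP))/S
    [1,3] S   >
      [1,2] "river" : S/(S\N)
      [2,3] "song" : S\N
  [3,4] "city" : S\PP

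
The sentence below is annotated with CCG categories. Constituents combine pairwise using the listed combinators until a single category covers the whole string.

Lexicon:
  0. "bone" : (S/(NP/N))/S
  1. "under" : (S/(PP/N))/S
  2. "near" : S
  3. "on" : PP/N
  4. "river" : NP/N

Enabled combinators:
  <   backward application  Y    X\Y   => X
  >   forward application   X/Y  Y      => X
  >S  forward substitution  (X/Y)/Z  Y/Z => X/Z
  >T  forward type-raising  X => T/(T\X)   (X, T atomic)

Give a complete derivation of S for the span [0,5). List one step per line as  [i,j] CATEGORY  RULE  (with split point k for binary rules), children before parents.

[0,1] (S/(NP/N))/S  lex  "bone"
[1,2] (S/(PP/N))/S  lex  "under"
[2,3] S  lex  "near"
[1,3] S/(PP/N)  >  k=2
[3,4] PP/N  lex  "on"
[1,4] S  >  k=3
[0,4] S/(NP/N)  >  k=1
[4,5] NP/N  lex  "river"
[0,5] S  >  k=4

[0,5] S   >
  [0,4] S/(NP/N)   >
    [0,1] "bone" : (S/(NP/N))/S
    [1,4] S   >
      [1,3] S/(PP/N)   >
        [1,2] "under" : (S/(PP/N))/S
        [2,3] "near" : S
      [3,4] "on" : PP/N
  [4,5] "river" : NP/N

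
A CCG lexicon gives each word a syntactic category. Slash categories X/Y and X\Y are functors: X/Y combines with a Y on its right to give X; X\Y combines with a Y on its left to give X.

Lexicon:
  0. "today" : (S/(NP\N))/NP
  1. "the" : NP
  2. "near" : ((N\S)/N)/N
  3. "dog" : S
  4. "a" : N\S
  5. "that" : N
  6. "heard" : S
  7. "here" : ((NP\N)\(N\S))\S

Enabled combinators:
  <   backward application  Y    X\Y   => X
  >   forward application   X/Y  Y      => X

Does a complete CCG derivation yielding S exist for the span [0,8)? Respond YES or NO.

[0,8] S   >
  [0,2] S/(NP\N)   >
    [0,1] "today" : (S/(NP\N))/NP
    [1,2] "the" : NP
  [2,8] NP\N   <
    [2,6] N\S   >
      [2,5] (N\S)/N   >
        [2,3] "near" : ((N\S)/N)/N
        [3,5] N   <
          [3,4] "dog" : S
          [4,5] "a" : N\S
      [5,6] "that" : N
    [6,8] (NP\N)\(N\S)   <
      [6,7] "heard" : S
      [7,8] "here" : ((NP\N)\(N\S))\S

YES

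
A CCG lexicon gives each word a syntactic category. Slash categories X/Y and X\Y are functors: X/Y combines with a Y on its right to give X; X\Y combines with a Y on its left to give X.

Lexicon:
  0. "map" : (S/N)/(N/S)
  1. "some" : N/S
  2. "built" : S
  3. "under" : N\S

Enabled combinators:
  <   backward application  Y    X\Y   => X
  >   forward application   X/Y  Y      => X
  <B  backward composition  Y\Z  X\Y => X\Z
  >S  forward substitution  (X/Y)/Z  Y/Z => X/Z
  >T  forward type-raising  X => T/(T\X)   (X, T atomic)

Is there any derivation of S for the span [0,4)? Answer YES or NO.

YES

[0,4] S   >
  [0,2] S/N   >
    [0,1] "map" : (S/N)/(N/S)
    [1,2] "some" : N/S
  [2,4] N   >
    [2,3] N/(N\S)   >T
      [2,3] "built" : S
    [3,4] "under" : N\S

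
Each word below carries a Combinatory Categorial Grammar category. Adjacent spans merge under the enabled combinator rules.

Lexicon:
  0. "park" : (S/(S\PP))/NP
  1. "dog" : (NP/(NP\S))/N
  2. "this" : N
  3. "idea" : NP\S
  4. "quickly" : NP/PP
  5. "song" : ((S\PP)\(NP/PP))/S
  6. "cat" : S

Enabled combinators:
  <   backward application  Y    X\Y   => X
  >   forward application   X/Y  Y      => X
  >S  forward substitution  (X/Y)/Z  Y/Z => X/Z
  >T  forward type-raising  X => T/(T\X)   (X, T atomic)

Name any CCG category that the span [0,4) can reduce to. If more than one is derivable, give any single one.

[0,7] S   >
  [0,4] S/(S\PP)   >
    [0,1] "park" : (S/(S\PP))/NP
    [1,4] NP   >
      [1,3] NP/(NP\S)   >
        [1,2] "dog" : (NP/(NP\S))/N
        [2,3] "this" : N
      [3,4] "idea" : NP\S
  [4,7] S\PP   <
    [4,5] "quickly" : NP/PP
    [5,7] (S\PP)\(NP/PP)   >
      [5,6] "song" : ((S\PP)\(NP/PP))/S
      [6,7] "cat" : S

S/(S\PP)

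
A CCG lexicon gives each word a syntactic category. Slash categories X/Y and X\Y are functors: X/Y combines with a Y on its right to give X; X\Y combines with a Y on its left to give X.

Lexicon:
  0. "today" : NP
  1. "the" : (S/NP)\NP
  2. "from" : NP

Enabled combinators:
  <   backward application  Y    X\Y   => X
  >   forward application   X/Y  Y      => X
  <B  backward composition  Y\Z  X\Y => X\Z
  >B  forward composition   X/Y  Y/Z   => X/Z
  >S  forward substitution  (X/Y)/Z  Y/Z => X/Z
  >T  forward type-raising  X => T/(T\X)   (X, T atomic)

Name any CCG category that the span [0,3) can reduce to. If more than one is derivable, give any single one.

S

[0,3] S   >
  [0,2] S/NP   <
    [0,1] "today" : NP
    [1,2] "the" : (S/NP)\NP
  [2,3] "from" : NP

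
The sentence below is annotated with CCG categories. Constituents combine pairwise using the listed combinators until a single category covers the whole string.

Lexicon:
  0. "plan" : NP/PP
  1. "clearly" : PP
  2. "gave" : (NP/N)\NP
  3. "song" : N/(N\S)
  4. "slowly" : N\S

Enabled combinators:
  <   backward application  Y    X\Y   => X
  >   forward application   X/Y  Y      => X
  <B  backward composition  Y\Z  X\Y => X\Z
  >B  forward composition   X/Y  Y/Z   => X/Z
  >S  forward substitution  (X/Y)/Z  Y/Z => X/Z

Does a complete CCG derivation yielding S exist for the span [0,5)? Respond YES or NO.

NP/PP PP (NP/N)\NP N/(N\S) N\S
CKY chart[0,5] = {NP}; S ∉ chart

NO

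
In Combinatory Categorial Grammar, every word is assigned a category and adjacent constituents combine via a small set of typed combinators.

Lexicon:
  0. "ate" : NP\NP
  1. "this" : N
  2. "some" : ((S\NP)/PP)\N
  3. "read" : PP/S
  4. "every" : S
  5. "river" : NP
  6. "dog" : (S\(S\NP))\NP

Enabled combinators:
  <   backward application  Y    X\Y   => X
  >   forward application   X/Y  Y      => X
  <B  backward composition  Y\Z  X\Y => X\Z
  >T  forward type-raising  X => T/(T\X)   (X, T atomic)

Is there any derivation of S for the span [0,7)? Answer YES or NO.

[0,7] S   <
  [0,5] S\NP   <B
    [0,1] "ate" : NP\NP
    [1,5] S\NP   >
      [1,3] (S\NP)/PP   <
        [1,2] "this" : N
        [2,3] "some" : ((S\NP)/PP)\N
      [3,5] PP   >
        [3,4] "read" : PP/S
        [4,5] "every" : S
  [5,7] S\(S\NP)   <
    [5,6] "river" : NP
    [6,7] "dog" : (S\(S\NP))\NP

YES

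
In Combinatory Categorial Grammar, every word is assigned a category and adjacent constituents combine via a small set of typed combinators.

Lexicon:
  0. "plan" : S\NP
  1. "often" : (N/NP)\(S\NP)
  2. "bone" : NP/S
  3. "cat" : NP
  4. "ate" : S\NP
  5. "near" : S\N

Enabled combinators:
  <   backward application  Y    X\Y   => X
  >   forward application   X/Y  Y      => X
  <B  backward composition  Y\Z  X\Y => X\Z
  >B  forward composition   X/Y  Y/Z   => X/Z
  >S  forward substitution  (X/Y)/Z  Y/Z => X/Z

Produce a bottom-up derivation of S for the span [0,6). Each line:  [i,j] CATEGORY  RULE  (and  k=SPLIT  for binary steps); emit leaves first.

[0,6] S   <
  [0,5] N   >
    [0,3] N/S   >B
      [0,2] N/NP   <
        [0,1] "plan" : S\NP
        [1,2] "often" : (N/NP)\(S\NP)
      [2,3] "bone" : NP/S
    [3,5] S   <
      [3,4] "cat" : NP
      [4,5] "ate" : S\NP
  [5,6] "near" : S\N

[0,1] S\NP  lex  "plan"
[1,2] (N/NP)\(S\NP)  lex  "often"
[0,2] N/NP  <  k=1
[2,3] NP/S  lex  "bone"
[0,3] N/S  >B  k=2
[3,4] NP  lex  "cat"
[4,5] S\NP  lex  "ate"
[3,5] S  <  k=4
[0,5] N  >  k=3
[5,6] S\N  lex  "near"
[0,6] S  <  k=5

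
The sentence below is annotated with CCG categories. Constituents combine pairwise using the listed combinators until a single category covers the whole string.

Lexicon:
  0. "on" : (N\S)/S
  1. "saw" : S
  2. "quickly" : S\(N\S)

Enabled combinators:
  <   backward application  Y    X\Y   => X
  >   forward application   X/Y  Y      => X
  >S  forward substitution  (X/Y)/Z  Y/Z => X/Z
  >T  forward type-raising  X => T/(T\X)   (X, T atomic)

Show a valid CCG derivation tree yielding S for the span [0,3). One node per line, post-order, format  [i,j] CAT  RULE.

[0,1] (N\S)/S  lex  "on"
[1,2] S  lex  "saw"
[0,2] N\S  >  k=1
[2,3] S\(N\S)  lex  "quickly"
[0,3] S  <  k=2

[0,3] S   <
  [0,2] N\S   >
    [0,1] "on" : (N\S)/S
    [1,2] "saw" : S
  [2,3] "quickly" : S\(N\S)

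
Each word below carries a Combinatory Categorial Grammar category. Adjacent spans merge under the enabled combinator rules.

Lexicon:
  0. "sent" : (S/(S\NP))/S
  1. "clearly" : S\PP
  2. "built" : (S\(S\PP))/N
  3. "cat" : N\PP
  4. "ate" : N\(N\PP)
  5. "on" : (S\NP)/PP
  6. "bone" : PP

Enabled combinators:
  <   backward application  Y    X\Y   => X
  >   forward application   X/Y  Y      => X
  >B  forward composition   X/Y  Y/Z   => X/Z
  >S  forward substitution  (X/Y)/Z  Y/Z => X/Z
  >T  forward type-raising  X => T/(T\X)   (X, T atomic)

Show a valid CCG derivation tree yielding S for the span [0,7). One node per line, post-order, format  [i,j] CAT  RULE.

[0,1] (S/(S\NP))/S  lex  "sent"
[1,2] S\PP  lex  "clearly"
[2,3] (S\(S\PP))/N  lex  "built"
[3,4] N\PP  lex  "cat"
[4,5] N\(N\PP)  lex  "ate"
[3,5] N  <  k=4
[2,5] S\(S\PP)  >  k=3
[1,5] S  <  k=2
[0,5] S/(S\NP)  >  k=1
[5,6] (S\NP)/PP  lex  "on"
[6,7] PP  lex  "bone"
[5,7] S\NP  >  k=6
[0,7] S  >  k=5

[0,7] S   >
  [0,5] S/(S\NP)   >
    [0,1] "sent" : (S/(S\NP))/S
    [1,5] S   <
      [1,2] "clearly" : S\PP
      [2,5] S\(S\PP)   >
        [2,3] "built" : (S\(S\PP))/N
        [3,5] N   <
          [3,4] "cat" : N\PP
          [4,5] "ate" : N\(N\PP)
  [5,7] S\NP   >
    [5,6] "on" : (S\NP)/PP
    [6,7] "bone" : PP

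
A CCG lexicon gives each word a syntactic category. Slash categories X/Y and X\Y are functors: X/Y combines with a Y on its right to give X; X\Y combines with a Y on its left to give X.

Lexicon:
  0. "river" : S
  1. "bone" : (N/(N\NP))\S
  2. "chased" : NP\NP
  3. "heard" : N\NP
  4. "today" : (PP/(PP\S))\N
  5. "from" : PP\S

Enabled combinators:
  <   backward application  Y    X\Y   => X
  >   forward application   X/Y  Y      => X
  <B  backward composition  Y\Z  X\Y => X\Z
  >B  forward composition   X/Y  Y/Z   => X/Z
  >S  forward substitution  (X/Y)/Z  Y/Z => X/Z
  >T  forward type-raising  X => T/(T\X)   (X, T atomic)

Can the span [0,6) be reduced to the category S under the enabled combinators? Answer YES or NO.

S (N/(N\NP))\S NP\NP N\NP (PP/(PP\S))\N PP\S
CKY chart[0,6] = {N/(N\PP), NP/(NP\PP), PP, PP/(PP\PP), S/(S\PP)}; S ∉ chart

NO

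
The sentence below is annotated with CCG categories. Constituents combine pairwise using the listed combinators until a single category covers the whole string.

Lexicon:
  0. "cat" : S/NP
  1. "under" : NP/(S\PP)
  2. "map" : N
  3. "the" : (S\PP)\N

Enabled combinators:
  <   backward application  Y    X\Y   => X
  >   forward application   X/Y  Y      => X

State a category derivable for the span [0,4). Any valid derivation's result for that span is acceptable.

[0,4] S   >
  [0,1] "cat" : S/NP
  [1,4] NP   >
    [1,2] "under" : NP/(S\PP)
    [2,4] S\PP   <
      [2,3] "map" : N
      [3,4] "the" : (S\PP)\N

S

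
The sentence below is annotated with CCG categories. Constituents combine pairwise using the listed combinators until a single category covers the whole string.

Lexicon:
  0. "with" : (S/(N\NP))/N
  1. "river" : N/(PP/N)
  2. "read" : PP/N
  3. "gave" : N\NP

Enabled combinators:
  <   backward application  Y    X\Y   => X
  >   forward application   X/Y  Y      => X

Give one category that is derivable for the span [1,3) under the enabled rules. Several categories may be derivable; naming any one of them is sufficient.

[0,4] S   >
  [0,3] S/(N\NP)   >
    [0,1] "with" : (S/(N\NP))/N
    [1,3] N   >
      [1,2] "river" : N/(PP/N)
      [2,3] "read" : PP/N
  [3,4] "gave" : N\NP

N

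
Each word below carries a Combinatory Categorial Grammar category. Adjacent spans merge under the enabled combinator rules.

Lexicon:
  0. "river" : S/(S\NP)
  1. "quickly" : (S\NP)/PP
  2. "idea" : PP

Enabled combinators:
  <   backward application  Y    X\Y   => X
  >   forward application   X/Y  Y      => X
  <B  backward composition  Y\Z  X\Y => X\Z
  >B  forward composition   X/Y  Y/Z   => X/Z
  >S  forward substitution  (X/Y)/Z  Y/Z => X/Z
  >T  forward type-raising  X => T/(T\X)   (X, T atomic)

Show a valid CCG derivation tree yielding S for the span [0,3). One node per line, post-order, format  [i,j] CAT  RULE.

[0,1] S/(S\NP)  lex  "river"
[1,2] (S\NP)/PP  lex  "quickly"
[2,3] PP  lex  "idea"
[1,3] S\NP  >  k=2
[0,3] S  >  k=1

[0,3] S   >
  [0,1] "river" : S/(S\NP)
  [1,3] S\NP   >
    [1,2] "quickly" : (S\NP)/PP
    [2,3] "idea" : PP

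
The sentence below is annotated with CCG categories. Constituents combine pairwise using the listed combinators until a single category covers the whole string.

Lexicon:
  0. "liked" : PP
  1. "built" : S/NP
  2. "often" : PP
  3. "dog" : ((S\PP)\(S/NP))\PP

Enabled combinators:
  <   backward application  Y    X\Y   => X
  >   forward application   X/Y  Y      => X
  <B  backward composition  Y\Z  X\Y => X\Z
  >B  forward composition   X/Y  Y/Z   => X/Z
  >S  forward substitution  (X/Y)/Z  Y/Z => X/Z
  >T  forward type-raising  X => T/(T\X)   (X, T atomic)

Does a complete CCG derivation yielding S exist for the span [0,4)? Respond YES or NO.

YES

[0,4] S   <
  [0,1] "liked" : PP
  [1,4] S\PP   <
    [1,2] "built" : S/NP
    [2,4] (S\PP)\(S/NP)   <
      [2,3] "often" : PP
      [3,4] "dog" : ((S\PP)\(S/NP))\PP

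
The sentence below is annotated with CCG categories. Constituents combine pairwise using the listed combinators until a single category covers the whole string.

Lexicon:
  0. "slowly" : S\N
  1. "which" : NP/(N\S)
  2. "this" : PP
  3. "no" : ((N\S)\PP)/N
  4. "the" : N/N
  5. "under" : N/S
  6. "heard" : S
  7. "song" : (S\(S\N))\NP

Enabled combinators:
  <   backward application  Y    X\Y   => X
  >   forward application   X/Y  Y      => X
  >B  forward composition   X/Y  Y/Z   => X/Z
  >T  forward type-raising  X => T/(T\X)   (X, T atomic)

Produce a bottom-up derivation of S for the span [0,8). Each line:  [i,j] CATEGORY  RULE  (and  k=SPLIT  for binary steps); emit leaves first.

[0,1] S\N  lex  "slowly"
[1,2] NP/(N\S)  lex  "which"
[2,3] PP  lex  "this"
[3,4] ((N\S)\PP)/N  lex  "no"
[4,5] N/N  lex  "the"
[5,6] N/S  lex  "under"
[4,6] N/S  >B  k=5
[6,7] S  lex  "heard"
[4,7] N  >  k=6
[3,7] (N\S)\PP  >  k=4
[2,7] N\S  <  k=3
[1,7] NP  >  k=2
[7,8] (S\(S\N))\NP  lex  "song"
[1,8] S\(S\N)  <  k=7
[0,8] S  <  k=1

[0,8] S   <
  [0,1] "slowly" : S\N
  [1,8] S\(S\N)   <
    [1,7] NP   >
      [1,2] "which" : NP/(N\S)
      [2,7] N\S   <
        [2,3] "this" : PP
        [3,7] (N\S)\PP   >
          [3,4] "no" : ((N\S)\PP)/N
          [4,7] N   >
            [4,6] N/S   >B
              [4,5] "the" : N/N
              [5,6] "under" : N/S
            [6,7] "heard" : S
    [7,8] "song" : (S\(S\N))\NP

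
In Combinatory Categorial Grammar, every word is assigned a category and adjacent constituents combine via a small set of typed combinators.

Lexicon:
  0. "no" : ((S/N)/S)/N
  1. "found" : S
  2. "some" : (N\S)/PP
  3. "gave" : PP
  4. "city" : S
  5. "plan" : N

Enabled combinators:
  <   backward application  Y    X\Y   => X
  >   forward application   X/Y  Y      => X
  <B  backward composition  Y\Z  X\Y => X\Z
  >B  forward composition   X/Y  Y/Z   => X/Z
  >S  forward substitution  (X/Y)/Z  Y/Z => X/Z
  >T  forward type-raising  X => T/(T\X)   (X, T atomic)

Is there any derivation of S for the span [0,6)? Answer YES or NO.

YES

[0,6] S   >
  [0,5] S/N   >
    [0,4] (S/N)/S   >
      [0,1] "no" : ((S/N)/S)/N
      [1,4] N   >
        [1,2] N/(N\S)   >T
          [1,2] "found" : S
        [2,4] N\S   >
          [2,3] "some" : (N\S)/PP
          [3,4] "gave" : PP
    [4,5] "city" : S
  [5,6] "plan" : N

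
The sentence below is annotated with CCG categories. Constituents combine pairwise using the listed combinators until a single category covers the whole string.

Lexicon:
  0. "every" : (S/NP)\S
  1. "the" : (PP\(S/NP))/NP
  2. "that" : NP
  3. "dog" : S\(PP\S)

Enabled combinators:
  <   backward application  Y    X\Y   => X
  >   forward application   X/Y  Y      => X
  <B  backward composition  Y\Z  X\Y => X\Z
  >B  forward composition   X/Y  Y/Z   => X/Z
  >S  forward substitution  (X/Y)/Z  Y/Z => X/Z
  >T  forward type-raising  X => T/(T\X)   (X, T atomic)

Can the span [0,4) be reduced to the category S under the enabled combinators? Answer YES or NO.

[0,4] S   <
  [0,3] PP\S   <B
    [0,1] "every" : (S/NP)\S
    [1,3] PP\(S/NP)   >
      [1,2] "the" : (PP\(S/NP))/NP
      [2,3] "that" : NP
  [3,4] "dog" : S\(PP\S)

YES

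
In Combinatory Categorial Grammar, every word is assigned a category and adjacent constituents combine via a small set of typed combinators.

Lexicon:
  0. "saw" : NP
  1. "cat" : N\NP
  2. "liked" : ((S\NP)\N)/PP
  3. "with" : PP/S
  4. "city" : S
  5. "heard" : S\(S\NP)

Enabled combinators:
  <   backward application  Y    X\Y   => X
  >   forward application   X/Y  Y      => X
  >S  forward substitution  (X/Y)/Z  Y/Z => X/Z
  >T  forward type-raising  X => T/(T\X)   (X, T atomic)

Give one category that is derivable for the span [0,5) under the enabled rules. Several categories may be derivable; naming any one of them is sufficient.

[0,6] S   <
  [0,5] S\NP   <
    [0,2] N   <
      [0,1] "saw" : NP
      [1,2] "cat" : N\NP
    [2,5] (S\NP)\N   >
      [2,3] "liked" : ((S\NP)\N)/PP
      [3,5] PP   >
        [3,4] "with" : PP/S
        [4,5] "city" : S
  [5,6] "heard" : S\(S\NP)

S\NP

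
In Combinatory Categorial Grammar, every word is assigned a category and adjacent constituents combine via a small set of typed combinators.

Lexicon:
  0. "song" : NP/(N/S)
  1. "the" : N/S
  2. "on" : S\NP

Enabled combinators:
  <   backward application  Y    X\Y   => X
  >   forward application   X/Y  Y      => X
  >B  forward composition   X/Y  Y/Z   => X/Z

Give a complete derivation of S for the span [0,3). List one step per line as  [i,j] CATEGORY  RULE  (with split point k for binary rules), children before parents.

[0,3] S   <
  [0,2] NP   >
    [0,1] "song" : NP/(N/S)
    [1,2] "the" : N/S
  [2,3] "on" : S\NP

[0,1] NP/(N/S)  lex  "song"
[1,2] N/S  lex  "the"
[0,2] NP  >  k=1
[2,3] S\NP  lex  "on"
[0,3] S  <  k=2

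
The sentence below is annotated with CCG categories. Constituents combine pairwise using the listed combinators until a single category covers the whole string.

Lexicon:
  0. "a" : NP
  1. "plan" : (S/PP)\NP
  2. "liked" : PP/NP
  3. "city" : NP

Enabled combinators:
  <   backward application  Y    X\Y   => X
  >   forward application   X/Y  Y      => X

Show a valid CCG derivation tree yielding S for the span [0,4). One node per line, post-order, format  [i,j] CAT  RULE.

[0,4] S   >
  [0,2] S/PP   <
    [0,1] "a" : NP
    [1,2] "plan" : (S/PP)\NP
  [2,4] PP   >
    [2,3] "liked" : PP/NP
    [3,4] "city" : NP

[0,1] NP  lex  "a"
[1,2] (S/PP)\NP  lex  "plan"
[0,2] S/PP  <  k=1
[2,3] PP/NP  lex  "liked"
[3,4] NP  lex  "city"
[2,4] PP  >  k=3
[0,4] S  >  k=2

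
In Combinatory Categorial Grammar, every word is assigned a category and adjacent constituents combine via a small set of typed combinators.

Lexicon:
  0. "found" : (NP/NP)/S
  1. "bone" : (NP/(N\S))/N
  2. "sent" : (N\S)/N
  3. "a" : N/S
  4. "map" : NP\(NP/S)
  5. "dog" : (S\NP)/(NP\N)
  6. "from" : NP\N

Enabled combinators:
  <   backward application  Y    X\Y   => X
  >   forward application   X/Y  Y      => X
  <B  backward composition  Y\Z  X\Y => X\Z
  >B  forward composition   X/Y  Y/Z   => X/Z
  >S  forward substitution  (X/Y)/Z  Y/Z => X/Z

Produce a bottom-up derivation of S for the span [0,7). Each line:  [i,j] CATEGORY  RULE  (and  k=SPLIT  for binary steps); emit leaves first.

[0,7] S   <
  [0,5] NP   <
    [0,4] NP/S   >S
      [0,1] "found" : (NP/NP)/S
      [1,4] NP/S   >B
        [1,3] NP/N   >S
          [1,2] "bone" : (NP/(N\S))/N
          [2,3] "sent" : (N\S)/N
        [3,4] "a" : N/S
    [4,5] "map" : NP\(NP/S)
  [5,7] S\NP   >
    [5,6] "dog" : (S\NP)/(NP\N)
    [6,7] "from" : NP\N

[0,1] (NP/NP)/S  lex  "found"
[1,2] (NP/(N\S))/N  lex  "bone"
[2,3] (N\S)/N  lex  "sent"
[1,3] NP/N  >S  k=2
[3,4] N/S  lex  "a"
[1,4] NP/S  >B  k=3
[0,4] NP/S  >S  k=1
[4,5] NP\(NP/S)  lex  "map"
[0,5] NP  <  k=4
[5,6] (S\NP)/(NP\N)  lex  "dog"
[6,7] NP\N  lex  "from"
[5,7] S\NP  >  k=6
[0,7] S  <  k=5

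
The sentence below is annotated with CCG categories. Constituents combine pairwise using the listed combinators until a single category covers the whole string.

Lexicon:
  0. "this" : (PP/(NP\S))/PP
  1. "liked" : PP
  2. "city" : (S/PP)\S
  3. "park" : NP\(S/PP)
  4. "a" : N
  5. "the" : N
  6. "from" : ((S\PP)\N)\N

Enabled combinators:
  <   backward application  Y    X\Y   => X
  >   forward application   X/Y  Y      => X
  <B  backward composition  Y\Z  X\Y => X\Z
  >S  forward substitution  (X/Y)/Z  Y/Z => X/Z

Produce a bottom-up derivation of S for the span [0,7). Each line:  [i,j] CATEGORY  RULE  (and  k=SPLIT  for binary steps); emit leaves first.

[0,1] (PP/(NP\S))/PP  lex  "this"
[1,2] PP  lex  "liked"
[0,2] PP/(NP\S)  >  k=1
[2,3] (S/PP)\S  lex  "city"
[3,4] NP\(S/PP)  lex  "park"
[2,4] NP\S  <B  k=3
[0,4] PP  >  k=2
[4,5] N  lex  "a"
[5,6] N  lex  "the"
[6,7] ((S\PP)\N)\N  lex  "from"
[5,7] (S\PP)\N  <  k=6
[4,7] S\PP  <  k=5
[0,7] S  <  k=4

[0,7] S   <
  [0,4] PP   >
    [0,2] PP/(NP\S)   >
      [0,1] "this" : (PP/(NP\S))/PP
      [1,2] "liked" : PP
    [2,4] NP\S   <B
      [2,3] "city" : (S/PP)\S
      [3,4] "park" : NP\(S/PP)
  [4,7] S\PP   <
    [4,5] "a" : N
    [5,7] (S\PP)\N   <
      [5,6] "the" : N
      [6,7] "from" : ((S\PP)\N)\N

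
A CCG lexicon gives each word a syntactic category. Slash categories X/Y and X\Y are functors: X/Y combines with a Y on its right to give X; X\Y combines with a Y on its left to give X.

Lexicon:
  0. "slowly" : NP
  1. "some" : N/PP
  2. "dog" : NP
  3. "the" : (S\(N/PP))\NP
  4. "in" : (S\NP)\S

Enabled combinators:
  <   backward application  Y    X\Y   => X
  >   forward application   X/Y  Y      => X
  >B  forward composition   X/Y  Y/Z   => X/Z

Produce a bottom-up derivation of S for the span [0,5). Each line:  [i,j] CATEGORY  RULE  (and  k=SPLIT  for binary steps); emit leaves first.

[0,5] S   <
  [0,1] "slowly" : NP
  [1,5] S\NP   <
    [1,4] S   <
      [1,2] "some" : N/PP
      [2,4] S\(N/PP)   <
        [2,3] "dog" : NP
        [3,4] "the" : (S\(N/PP))\NP
    [4,5] "in" : (S\NP)\S

[0,1] NP  lex  "slowly"
[1,2] N/PP  lex  "some"
[2,3] NP  lex  "dog"
[3,4] (S\(N/PP))\NP  lex  "the"
[2,4] S\(N/PP)  <  k=3
[1,4] S  <  k=2
[4,5] (S\NP)\S  lex  "in"
[1,5] S\NP  <  k=4
[0,5] S  <  k=1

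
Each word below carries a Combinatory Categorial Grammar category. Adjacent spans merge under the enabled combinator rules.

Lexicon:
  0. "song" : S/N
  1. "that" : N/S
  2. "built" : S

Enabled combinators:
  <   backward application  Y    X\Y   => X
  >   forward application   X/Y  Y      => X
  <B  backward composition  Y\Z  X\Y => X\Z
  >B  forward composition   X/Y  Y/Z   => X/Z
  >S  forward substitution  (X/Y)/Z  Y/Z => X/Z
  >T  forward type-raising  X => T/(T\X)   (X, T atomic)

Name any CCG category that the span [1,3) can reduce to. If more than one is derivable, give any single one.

[0,3] S   >
  [0,1] "song" : S/N
  [1,3] N   >
    [1,2] "that" : N/S
    [2,3] "built" : S

N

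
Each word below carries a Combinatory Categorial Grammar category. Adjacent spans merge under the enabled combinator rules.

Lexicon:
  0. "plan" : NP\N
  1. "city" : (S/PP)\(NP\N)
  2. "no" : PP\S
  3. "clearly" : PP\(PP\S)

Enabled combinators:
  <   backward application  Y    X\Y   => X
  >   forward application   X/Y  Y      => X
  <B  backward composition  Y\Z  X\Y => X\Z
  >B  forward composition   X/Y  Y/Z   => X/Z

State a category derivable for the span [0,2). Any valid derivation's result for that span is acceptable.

S/PP

[0,4] S   >
  [0,2] S/PP   <
    [0,1] "plan" : NP\N
    [1,2] "city" : (S/PP)\(NP\N)
  [2,4] PP   <
    [2,3] "no" : PP\S
    [3,4] "clearly" : PP\(PP\S)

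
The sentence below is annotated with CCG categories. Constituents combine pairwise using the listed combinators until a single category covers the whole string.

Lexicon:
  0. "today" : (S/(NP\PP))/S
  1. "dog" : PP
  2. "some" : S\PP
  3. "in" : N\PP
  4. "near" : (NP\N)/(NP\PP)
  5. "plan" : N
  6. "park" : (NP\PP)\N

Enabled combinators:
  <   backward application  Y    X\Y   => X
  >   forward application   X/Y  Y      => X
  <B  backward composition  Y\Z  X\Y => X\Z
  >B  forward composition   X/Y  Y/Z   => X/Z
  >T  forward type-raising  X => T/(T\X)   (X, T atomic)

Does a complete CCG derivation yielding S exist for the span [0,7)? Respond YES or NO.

[0,7] S   >
  [0,3] S/(NP\PP)   >
    [0,1] "today" : (S/(NP\PP))/S
    [1,3] S   <
      [1,2] "dog" : PP
      [2,3] "some" : S\PP
  [3,7] NP\PP   <B
    [3,4] "in" : N\PP
    [4,7] NP\N   >
      [4,5] "near" : (NP\N)/(NP\PP)
      [5,7] NP\PP   <
        [5,6] "plan" : N
        [6,7] "park" : (NP\PP)\N

YES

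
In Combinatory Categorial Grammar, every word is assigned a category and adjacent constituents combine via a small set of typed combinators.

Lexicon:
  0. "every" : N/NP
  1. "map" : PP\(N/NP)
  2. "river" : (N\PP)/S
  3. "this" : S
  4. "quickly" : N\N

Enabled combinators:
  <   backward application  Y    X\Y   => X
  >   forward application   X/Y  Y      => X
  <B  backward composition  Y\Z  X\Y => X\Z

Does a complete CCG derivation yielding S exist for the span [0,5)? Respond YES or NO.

NO

N/NP PP\(N/NP) (N\PP)/S S N\N
CKY chart[0,5] = {N}; S ∉ chart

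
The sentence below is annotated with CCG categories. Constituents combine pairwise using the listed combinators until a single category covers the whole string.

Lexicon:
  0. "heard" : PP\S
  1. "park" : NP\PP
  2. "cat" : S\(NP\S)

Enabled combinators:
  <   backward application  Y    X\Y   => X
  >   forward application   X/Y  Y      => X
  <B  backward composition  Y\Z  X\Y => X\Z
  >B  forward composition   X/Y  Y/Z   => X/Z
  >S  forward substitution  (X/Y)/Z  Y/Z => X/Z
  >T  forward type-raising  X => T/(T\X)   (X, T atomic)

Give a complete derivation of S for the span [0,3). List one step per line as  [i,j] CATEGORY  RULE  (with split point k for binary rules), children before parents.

[0,1] PP\S  lex  "heard"
[1,2] NP\PP  lex  "park"
[0,2] NP\S  <B  k=1
[2,3] S\(NP\S)  lex  "cat"
[0,3] S  <  k=2

[0,3] S   <
  [0,2] NP\S   <B
    [0,1] "heard" : PP\S
    [1,2] "park" : NP\PP
  [2,3] "cat" : S\(NP\S)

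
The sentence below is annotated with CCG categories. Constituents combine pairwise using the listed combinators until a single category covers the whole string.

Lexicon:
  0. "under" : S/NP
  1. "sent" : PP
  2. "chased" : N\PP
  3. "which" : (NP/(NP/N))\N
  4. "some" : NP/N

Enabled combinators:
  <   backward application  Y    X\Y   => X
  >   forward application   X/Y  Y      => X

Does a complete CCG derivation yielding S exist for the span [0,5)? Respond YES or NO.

YES

[0,5] S   >
  [0,1] "under" : S/NP
  [1,5] NP   >
    [1,4] NP/(NP/N)   <
      [1,3] N   <
        [1,2] "sent" : PP
        [2,3] "chased" : N\PP
      [3,4] "which" : (NP/(NP/N))\N
    [4,5] "some" : NP/N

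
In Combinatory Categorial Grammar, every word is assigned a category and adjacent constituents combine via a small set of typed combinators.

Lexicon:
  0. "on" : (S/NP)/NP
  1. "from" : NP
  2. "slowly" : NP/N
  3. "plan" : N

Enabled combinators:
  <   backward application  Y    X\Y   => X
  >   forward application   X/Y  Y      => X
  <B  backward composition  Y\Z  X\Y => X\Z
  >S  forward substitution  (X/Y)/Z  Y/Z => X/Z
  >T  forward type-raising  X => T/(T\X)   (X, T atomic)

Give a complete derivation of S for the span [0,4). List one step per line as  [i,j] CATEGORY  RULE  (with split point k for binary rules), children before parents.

[0,4] S   >
  [0,2] S/NP   >
    [0,1] "on" : (S/NP)/NP
    [1,2] "from" : NP
  [2,4] NP   >
    [2,3] "slowly" : NP/N
    [3,4] "plan" : N

[0,1] (S/NP)/NP  lex  "on"
[1,2] NP  lex  "from"
[0,2] S/NP  >  k=1
[2,3] NP/N  lex  "slowly"
[3,4] N  lex  "plan"
[2,4] NP  >  k=3
[0,4] S  >  k=2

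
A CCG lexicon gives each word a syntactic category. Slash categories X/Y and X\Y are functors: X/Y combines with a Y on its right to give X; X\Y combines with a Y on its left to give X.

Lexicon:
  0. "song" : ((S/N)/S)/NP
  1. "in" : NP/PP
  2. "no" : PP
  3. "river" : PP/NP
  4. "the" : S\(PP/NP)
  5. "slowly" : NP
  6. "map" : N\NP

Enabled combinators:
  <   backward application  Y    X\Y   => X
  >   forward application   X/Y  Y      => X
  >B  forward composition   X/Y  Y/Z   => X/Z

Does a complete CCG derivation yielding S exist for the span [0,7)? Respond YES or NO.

YES

[0,7] S   >
  [0,5] S/N   >
    [0,3] (S/N)/S   >
      [0,1] "song" : ((S/N)/S)/NP
      [1,3] NP   >
        [1,2] "in" : NP/PP
        [2,3] "no" : PP
    [3,5] S   <
      [3,4] "river" : PP/NP
      [4,5] "the" : S\(PP/NP)
  [5,7] N   <
    [5,6] "slowly" : NP
    [6,7] "map" : N\NP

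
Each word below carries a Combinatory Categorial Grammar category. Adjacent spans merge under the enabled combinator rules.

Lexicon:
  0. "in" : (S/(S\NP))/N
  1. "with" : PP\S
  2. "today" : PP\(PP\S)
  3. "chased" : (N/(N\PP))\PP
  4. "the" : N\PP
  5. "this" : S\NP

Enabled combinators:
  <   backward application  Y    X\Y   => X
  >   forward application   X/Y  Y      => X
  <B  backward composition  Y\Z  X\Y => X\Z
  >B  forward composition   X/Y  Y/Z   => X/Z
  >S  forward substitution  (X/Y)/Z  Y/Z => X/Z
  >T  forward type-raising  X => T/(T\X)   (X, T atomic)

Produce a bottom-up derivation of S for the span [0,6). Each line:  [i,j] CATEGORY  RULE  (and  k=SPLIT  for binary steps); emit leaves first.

[0,6] S   >
  [0,5] S/(S\NP)   >
    [0,1] "in" : (S/(S\NP))/N
    [1,5] N   >
      [1,4] N/(N\PP)   <
        [1,3] PP   <
          [1,2] "with" : PP\S
          [2,3] "today" : PP\(PP\S)
        [3,4] "chased" : (N/(N\PP))\PP
      [4,5] "the" : N\PP
  [5,6] "this" : S\NP

[0,1] (S/(S\NP))/N  lex  "in"
[1,2] PP\S  lex  "with"
[2,3] PP\(PP\S)  lex  "today"
[1,3] PP  <  k=2
[3,4] (N/(N\PP))\PP  lex  "chased"
[1,4] N/(N\PP)  <  k=3
[4,5] N\PP  lex  "the"
[1,5] N  >  k=4
[0,5] S/(S\NP)  >  k=1
[5,6] S\NP  lex  "this"
[0,6] S  >  k=5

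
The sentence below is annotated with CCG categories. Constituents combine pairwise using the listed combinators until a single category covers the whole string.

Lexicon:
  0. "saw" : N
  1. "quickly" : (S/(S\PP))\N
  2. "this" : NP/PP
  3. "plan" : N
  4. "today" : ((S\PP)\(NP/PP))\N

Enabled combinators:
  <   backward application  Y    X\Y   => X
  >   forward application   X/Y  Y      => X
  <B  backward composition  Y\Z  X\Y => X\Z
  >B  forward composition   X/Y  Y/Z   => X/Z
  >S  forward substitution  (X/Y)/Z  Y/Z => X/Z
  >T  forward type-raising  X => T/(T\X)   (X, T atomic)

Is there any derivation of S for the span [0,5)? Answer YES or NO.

[0,5] S   >
  [0,2] S/(S\PP)   <
    [0,1] "saw" : N
    [1,2] "quickly" : (S/(S\PP))\N
  [2,5] S\PP   <
    [2,3] "this" : NP/PP
    [3,5] (S\PP)\(NP/PP)   <
      [3,4] "plan" : N
      [4,5] "today" : ((S\PP)\(NP/PP))\N

YES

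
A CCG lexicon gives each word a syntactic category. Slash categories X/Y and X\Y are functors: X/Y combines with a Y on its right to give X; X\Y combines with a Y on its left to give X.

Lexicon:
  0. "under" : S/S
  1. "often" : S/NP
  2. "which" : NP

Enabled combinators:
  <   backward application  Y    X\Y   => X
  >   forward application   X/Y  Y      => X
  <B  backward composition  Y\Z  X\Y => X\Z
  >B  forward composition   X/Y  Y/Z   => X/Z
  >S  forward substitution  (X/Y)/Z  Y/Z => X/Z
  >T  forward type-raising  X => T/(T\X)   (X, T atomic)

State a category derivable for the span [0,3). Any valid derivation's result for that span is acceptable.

[0,3] S   >
  [0,2] S/NP   >B
    [0,1] "under" : S/S
    [1,2] "often" : S/NP
  [2,3] "which" : NP

S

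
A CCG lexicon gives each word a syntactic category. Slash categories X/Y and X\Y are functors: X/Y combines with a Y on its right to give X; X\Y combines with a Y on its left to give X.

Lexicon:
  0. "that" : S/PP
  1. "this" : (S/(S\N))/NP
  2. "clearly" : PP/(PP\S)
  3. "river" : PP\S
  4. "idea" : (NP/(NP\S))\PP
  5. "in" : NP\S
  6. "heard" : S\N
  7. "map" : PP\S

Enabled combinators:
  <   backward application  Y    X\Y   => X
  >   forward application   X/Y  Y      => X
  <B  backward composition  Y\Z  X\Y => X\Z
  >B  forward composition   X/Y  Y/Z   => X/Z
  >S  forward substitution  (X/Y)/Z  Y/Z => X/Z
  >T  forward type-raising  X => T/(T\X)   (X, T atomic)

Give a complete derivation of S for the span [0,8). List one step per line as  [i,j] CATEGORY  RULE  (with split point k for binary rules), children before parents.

[0,1] S/PP  lex  "that"
[1,2] (S/(S\N))/NP  lex  "this"
[2,3] PP/(PP\S)  lex  "clearly"
[3,4] PP\S  lex  "river"
[2,4] PP  >  k=3
[4,5] (NP/(NP\S))\PP  lex  "idea"
[2,5] NP/(NP\S)  <  k=4
[5,6] NP\S  lex  "in"
[2,6] NP  >  k=5
[1,6] S/(S\N)  >  k=2
[6,7] S\N  lex  "heard"
[1,7] S  >  k=6
[7,8] PP\S  lex  "map"
[1,8] PP  <  k=7
[0,8] S  >  k=1

[0,8] S   >
  [0,1] "that" : S/PP
  [1,8] PP   <
    [1,7] S   >
      [1,6] S/(S\N)   >
        [1,2] "this" : (S/(S\N))/NP
        [2,6] NP   >
          [2,5] NP/(NP\S)   <
            [2,4] PP   >
              [2,3] "clearly" : PP/(PP\S)
              [3,4] "river" : PP\S
            [4,5] "idea" : (NP/(NP\S))\PP
          [5,6] "in" : NP\S
      [6,7] "heard" : S\N
    [7,8] "map" : PP\S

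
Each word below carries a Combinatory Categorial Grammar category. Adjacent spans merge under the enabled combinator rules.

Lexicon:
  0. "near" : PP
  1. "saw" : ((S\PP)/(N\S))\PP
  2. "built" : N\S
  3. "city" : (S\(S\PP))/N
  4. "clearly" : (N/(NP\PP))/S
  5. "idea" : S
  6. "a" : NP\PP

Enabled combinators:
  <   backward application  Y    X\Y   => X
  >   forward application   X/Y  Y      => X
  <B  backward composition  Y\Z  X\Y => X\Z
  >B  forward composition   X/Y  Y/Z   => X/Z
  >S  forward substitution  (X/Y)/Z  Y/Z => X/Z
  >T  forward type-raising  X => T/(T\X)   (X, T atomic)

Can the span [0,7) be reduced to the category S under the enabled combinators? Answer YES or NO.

YES

[0,7] S   <
  [0,3] S\PP   >
    [0,2] (S\PP)/(N\S)   <
      [0,1] "near" : PP
      [1,2] "saw" : ((S\PP)/(N\S))\PP
    [2,3] "built" : N\S
  [3,7] S\(S\PP)   >
    [3,4] "city" : (S\(S\PP))/N
    [4,7] N   >
      [4,6] N/(NP\PP)   >
        [4,5] "clearly" : (N/(NP\PP))/S
        [5,6] "idea" : S
      [6,7] "a" : NP\PP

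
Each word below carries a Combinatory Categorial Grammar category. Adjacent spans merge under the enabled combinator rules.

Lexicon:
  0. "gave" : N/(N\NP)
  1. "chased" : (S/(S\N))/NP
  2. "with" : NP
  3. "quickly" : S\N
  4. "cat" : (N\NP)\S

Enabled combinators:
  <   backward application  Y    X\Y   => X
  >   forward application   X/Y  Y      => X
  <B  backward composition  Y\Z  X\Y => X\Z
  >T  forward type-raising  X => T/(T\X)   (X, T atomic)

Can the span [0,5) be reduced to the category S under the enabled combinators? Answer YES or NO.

N/(N\NP) (S/(S\N))/NP NP S\N (N\NP)\S
CKY chart[0,5] = {N, N/(N\N), NP/(NP\N), PP/(PP\N), S/(S\N)}; S ∉ chart

NO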